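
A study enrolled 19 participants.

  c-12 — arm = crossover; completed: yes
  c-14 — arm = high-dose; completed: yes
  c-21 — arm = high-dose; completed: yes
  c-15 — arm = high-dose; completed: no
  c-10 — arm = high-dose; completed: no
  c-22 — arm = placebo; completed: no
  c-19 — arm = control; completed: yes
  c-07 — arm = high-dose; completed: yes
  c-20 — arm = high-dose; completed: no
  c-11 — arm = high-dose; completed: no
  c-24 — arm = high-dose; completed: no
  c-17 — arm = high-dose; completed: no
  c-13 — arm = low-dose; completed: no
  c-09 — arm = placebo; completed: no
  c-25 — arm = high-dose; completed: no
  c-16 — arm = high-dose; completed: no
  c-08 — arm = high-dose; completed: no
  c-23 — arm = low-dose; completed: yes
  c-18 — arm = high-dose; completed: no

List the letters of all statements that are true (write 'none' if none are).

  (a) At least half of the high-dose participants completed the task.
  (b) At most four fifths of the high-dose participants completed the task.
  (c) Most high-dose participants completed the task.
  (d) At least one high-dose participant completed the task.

|A| = 13, |A ∩ B| = 3, |A ∖ B| = 10.
(a) |A ∩ B| ≥ |A ∖ B|: fails.
(b) |A ∩ B| / |A| ≤ 4/5: holds.
(c) |A ∩ B| > |A ∖ B|: fails.
(d) A ∩ B ≠ ∅ (|A ∩ B| ≥ 1): holds.

(b), (d)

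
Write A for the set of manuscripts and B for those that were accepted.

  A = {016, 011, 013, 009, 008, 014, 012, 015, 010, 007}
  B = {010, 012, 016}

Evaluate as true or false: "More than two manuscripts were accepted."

Truth condition: |A ∩ B| > 2.
A (the restrictor) = {016, 011, 013, 009, 008, 014, 012, 015, 010, 007}, |A| = 10.
A ∩ B = {016, 012, 010}, so |A ∩ B| = 3.
|A ∩ B| = 3, so the statement is true.

True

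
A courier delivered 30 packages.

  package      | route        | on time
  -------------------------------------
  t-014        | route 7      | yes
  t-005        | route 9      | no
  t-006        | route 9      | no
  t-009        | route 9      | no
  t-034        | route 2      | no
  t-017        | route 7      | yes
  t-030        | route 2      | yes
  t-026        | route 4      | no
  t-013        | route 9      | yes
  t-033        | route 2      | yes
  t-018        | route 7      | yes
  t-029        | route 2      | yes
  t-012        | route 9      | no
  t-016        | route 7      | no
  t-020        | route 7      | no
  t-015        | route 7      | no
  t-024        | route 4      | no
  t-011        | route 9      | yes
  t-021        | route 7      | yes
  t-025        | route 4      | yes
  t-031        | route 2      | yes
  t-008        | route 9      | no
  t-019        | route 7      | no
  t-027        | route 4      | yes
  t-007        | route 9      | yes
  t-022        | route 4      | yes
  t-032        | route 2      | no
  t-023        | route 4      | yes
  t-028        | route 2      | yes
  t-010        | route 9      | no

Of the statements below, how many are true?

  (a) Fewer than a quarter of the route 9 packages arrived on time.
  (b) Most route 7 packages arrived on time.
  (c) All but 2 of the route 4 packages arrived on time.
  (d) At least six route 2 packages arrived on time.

(a) route 9: |A| = 9, |A ∩ B| = 3; needs |A ∩ B| / |A| < 1/4 — false.
(b) route 7: |A| = 8, |A ∩ B| = 4; needs |A ∩ B| > |A ∖ B| — false.
(c) route 4: |A| = 6, |A ∩ B| = 4; needs |A ∖ B| = 2 — true.
(d) route 2: |A| = 7, |A ∩ B| = 5; needs |A ∩ B| ≥ 6 — false.

1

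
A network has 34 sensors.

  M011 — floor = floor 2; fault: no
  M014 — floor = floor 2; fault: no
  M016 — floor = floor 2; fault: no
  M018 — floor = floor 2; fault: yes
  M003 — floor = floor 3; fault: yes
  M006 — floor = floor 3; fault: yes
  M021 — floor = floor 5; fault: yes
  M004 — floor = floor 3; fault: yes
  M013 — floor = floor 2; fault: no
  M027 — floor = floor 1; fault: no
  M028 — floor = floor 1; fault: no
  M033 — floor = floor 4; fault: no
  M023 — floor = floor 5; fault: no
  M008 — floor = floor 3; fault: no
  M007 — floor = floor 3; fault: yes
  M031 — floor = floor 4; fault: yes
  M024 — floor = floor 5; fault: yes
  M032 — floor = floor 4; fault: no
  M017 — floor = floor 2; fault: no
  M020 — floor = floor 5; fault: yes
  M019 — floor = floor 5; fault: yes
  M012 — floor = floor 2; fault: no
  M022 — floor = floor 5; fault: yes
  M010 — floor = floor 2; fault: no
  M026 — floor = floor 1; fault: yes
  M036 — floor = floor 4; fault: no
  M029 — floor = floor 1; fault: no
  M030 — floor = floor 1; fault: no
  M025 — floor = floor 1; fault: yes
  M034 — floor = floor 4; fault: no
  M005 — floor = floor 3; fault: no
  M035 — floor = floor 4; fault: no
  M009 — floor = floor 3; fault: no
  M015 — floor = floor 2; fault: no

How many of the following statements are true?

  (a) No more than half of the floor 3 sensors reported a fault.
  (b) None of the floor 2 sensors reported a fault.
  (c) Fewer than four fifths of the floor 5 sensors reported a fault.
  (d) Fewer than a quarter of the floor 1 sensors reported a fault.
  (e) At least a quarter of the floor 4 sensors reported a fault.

0

(a) floor 3: |A| = 7, |A ∩ B| = 4; needs |A ∩ B| ≤ |A ∖ B| — false.
(b) floor 2: |A| = 9, |A ∩ B| = 1; needs A ∩ B = ∅ (|A ∩ B| = 0) — false.
(c) floor 5: |A| = 6, |A ∩ B| = 5; needs |A ∩ B| / |A| < 4/5 — false.
(d) floor 1: |A| = 6, |A ∩ B| = 2; needs |A ∩ B| / |A| < 1/4 — false.
(e) floor 4: |A| = 6, |A ∩ B| = 1; needs |A ∩ B| / |A| ≥ 1/4 — false.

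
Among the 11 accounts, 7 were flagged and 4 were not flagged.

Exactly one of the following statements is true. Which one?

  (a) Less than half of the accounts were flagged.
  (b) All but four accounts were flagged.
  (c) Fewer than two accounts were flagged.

|A| = 11, |A ∩ B| = 7, |A ∖ B| = 4.
(a) requires |A ∩ B| < |A ∖ B|: false.
(b) requires |A ∖ B| = 4: true.
(c) requires |A ∩ B| < 2: false.

(b)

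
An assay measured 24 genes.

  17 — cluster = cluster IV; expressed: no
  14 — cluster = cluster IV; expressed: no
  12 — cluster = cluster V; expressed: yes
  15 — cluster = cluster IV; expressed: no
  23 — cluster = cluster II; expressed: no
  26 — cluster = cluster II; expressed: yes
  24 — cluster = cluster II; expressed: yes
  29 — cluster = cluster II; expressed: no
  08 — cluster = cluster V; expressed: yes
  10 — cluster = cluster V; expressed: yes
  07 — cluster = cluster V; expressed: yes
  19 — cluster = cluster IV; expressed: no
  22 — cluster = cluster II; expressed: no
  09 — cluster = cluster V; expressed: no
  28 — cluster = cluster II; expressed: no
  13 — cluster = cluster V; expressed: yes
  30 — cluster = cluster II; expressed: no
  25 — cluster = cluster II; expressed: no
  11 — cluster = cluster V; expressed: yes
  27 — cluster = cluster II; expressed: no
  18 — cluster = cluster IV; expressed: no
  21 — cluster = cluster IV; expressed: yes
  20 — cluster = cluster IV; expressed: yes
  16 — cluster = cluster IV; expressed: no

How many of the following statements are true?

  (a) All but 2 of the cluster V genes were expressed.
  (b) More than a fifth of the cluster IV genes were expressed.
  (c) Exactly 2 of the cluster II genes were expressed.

(a) cluster V: |A| = 7, |A ∩ B| = 6; needs |A ∖ B| = 2 — false.
(b) cluster IV: |A| = 8, |A ∩ B| = 2; needs |A ∩ B| / |A| > 1/5 — true.
(c) cluster II: |A| = 9, |A ∩ B| = 2; needs |A ∩ B| = 2 — true.

2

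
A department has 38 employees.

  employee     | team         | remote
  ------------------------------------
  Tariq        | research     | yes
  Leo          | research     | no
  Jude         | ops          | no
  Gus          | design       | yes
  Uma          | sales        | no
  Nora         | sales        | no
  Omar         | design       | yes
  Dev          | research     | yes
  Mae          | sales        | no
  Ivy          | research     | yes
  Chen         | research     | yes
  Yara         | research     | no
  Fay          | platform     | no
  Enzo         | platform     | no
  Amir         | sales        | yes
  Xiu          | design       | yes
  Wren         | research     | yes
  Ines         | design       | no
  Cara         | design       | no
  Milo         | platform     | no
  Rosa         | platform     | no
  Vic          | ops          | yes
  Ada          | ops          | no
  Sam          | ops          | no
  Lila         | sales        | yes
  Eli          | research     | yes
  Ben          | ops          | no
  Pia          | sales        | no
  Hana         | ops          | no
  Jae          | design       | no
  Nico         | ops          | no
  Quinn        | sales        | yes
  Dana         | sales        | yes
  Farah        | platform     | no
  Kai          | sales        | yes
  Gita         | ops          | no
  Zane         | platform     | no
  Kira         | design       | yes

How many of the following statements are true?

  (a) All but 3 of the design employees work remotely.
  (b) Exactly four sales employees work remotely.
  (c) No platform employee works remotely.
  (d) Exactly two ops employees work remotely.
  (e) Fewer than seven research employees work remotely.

(a) design: |A| = 7, |A ∩ B| = 4; needs |A ∖ B| = 3 — true.
(b) sales: |A| = 9, |A ∩ B| = 5; needs |A ∩ B| = 4 — false.
(c) platform: |A| = 6, |A ∩ B| = 0; needs A ∩ B = ∅ (|A ∩ B| = 0) — true.
(d) ops: |A| = 8, |A ∩ B| = 1; needs |A ∩ B| = 2 — false.
(e) research: |A| = 8, |A ∩ B| = 6; needs |A ∩ B| < 7 — true.

3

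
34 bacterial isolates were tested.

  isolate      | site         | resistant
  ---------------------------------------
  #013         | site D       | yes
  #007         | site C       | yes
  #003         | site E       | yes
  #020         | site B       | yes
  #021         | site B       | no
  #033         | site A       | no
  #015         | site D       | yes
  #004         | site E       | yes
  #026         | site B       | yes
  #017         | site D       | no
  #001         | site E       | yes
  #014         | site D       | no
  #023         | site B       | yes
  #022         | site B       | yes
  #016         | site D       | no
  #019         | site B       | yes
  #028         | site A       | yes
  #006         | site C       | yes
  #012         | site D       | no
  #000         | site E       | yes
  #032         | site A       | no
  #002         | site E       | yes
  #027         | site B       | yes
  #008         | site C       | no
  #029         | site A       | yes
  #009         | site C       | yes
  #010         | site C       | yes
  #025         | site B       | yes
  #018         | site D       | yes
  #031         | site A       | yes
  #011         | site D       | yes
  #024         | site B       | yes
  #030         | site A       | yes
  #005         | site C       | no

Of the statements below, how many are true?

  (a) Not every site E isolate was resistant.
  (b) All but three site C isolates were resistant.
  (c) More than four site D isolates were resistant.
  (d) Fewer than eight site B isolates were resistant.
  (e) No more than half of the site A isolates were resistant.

(a) site E: |A| = 5, |A ∩ B| = 5; needs A ⊄ B (|A ∖ B| ≥ 1) — false.
(b) site C: |A| = 6, |A ∩ B| = 4; needs |A ∖ B| = 3 — false.
(c) site D: |A| = 8, |A ∩ B| = 4; needs |A ∩ B| > 4 — false.
(d) site B: |A| = 9, |A ∩ B| = 8; needs |A ∩ B| < 8 — false.
(e) site A: |A| = 6, |A ∩ B| = 4; needs |A ∩ B| ≤ |A ∖ B| — false.

0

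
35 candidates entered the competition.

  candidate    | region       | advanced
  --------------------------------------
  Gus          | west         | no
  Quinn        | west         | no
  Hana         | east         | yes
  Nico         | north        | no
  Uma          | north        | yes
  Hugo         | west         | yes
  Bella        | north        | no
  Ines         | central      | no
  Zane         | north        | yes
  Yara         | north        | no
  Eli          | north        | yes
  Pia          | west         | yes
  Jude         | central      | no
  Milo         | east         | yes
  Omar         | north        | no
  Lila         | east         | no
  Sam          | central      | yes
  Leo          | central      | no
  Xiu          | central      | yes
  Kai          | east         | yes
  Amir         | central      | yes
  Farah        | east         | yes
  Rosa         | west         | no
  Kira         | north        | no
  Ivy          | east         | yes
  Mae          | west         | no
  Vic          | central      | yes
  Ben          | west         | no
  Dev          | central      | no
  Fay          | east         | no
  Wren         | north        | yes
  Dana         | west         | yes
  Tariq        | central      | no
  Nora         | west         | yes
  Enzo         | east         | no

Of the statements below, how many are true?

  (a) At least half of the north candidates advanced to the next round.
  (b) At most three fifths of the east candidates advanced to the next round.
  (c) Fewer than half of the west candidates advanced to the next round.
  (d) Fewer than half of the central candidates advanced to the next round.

(a) north: |A| = 9, |A ∩ B| = 4; needs |A ∩ B| ≥ |A ∖ B| — false.
(b) east: |A| = 8, |A ∩ B| = 5; needs |A ∩ B| / |A| ≤ 3/5 — false.
(c) west: |A| = 9, |A ∩ B| = 4; needs |A ∩ B| < |A ∖ B| — true.
(d) central: |A| = 9, |A ∩ B| = 4; needs |A ∩ B| < |A ∖ B| — true.

2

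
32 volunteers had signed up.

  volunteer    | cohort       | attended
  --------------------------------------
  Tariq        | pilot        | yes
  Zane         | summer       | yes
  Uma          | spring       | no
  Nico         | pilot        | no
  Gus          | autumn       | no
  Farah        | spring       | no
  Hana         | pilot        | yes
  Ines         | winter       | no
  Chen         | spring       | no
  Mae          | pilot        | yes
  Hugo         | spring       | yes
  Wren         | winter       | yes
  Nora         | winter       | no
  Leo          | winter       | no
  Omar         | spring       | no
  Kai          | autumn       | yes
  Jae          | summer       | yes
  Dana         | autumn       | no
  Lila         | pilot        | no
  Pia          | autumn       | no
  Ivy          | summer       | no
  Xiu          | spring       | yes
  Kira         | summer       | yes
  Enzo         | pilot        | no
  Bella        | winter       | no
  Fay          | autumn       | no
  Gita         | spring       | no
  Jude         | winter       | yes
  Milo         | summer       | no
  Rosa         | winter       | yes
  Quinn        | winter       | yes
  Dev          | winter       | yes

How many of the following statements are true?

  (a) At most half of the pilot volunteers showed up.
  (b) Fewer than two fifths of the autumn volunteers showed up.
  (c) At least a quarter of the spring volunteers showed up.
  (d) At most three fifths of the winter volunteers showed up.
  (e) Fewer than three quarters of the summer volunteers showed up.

(a) pilot: |A| = 6, |A ∩ B| = 3; needs |A ∩ B| ≤ |A ∖ B| — true.
(b) autumn: |A| = 5, |A ∩ B| = 1; needs |A ∩ B| / |A| < 2/5 — true.
(c) spring: |A| = 7, |A ∩ B| = 2; needs |A ∩ B| / |A| ≥ 1/4 — true.
(d) winter: |A| = 9, |A ∩ B| = 5; needs |A ∩ B| / |A| ≤ 3/5 — true.
(e) summer: |A| = 5, |A ∩ B| = 3; needs |A ∩ B| / |A| < 3/4 — true.

5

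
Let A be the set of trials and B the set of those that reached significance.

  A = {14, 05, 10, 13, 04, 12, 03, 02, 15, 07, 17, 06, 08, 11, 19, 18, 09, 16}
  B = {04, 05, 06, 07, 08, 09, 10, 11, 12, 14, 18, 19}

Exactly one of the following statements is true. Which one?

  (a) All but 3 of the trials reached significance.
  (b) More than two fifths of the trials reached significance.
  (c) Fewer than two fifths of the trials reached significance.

|A| = 18, |A ∩ B| = 12, |A ∖ B| = 6.
(a) requires |A ∖ B| = 3: false.
(b) requires |A ∩ B| / |A| > 2/5: true.
(c) requires |A ∩ B| / |A| < 2/5: false.

(b)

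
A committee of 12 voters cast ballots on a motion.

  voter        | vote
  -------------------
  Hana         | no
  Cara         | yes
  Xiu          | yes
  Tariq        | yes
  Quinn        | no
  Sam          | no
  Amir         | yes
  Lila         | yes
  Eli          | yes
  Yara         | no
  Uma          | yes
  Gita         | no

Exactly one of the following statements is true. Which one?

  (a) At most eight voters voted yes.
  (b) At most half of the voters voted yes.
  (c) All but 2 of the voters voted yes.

(a)

|A| = 12, |A ∩ B| = 7, |A ∖ B| = 5.
(a) requires |A ∩ B| ≤ 8: true.
(b) requires |A ∩ B| ≤ |A ∖ B|: false.
(c) requires |A ∖ B| = 2: false.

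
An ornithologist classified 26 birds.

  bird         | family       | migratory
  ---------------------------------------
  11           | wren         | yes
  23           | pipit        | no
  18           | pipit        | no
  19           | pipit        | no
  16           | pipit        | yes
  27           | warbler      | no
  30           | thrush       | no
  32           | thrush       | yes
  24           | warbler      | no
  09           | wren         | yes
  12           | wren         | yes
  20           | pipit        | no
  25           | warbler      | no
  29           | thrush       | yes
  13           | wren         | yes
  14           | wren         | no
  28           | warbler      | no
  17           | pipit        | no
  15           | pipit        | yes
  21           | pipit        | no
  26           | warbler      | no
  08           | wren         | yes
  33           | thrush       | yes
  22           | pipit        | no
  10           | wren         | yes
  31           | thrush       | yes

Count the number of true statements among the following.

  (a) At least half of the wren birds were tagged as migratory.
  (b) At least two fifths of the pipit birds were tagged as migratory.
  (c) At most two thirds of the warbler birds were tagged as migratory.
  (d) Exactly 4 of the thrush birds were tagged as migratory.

3

(a) wren: |A| = 7, |A ∩ B| = 6; needs |A ∩ B| ≥ |A ∖ B| — true.
(b) pipit: |A| = 9, |A ∩ B| = 2; needs |A ∩ B| / |A| ≥ 2/5 — false.
(c) warbler: |A| = 5, |A ∩ B| = 0; needs |A ∩ B| / |A| ≤ 2/3 — true.
(d) thrush: |A| = 5, |A ∩ B| = 4; needs |A ∩ B| = 4 — true.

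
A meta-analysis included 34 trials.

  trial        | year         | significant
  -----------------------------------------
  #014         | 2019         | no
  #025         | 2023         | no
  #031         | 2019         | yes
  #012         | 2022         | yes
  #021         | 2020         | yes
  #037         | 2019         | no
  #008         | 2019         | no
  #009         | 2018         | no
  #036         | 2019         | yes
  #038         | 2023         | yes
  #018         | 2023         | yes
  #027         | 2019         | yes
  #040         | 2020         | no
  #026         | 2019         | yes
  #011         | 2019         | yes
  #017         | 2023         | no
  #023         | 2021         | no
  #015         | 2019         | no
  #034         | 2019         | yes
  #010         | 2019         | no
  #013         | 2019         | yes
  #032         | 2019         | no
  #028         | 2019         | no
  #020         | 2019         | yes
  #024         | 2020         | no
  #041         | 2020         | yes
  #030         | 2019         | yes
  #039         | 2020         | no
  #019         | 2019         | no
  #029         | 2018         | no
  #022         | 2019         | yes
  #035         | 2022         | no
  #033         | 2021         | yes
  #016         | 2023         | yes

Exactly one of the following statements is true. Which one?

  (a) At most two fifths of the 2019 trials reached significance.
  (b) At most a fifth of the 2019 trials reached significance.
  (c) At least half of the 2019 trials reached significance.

(c)

|A| = 18, |A ∩ B| = 10, |A ∖ B| = 8.
(a) requires |A ∩ B| / |A| ≤ 2/5: false.
(b) requires |A ∩ B| / |A| ≤ 1/5: false.
(c) requires |A ∩ B| ≥ |A ∖ B|: true.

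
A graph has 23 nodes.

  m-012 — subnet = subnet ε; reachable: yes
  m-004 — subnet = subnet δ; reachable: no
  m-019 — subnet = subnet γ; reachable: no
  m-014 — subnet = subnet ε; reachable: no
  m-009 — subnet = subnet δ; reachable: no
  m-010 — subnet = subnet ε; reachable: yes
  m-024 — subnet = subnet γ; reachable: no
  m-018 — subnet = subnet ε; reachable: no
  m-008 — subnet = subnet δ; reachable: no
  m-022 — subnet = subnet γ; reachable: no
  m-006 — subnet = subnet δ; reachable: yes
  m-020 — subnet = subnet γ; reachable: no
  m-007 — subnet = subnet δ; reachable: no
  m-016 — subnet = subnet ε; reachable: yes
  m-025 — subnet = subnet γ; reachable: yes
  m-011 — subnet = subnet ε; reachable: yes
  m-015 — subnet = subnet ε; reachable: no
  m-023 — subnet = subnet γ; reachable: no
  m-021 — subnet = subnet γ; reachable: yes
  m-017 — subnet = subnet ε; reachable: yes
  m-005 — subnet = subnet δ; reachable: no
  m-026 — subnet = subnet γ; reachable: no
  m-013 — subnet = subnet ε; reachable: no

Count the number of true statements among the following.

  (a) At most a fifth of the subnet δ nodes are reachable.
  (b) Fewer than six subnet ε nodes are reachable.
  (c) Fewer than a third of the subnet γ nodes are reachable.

(a) subnet δ: |A| = 6, |A ∩ B| = 1; needs |A ∩ B| / |A| ≤ 1/5 — true.
(b) subnet ε: |A| = 9, |A ∩ B| = 5; needs |A ∩ B| < 6 — true.
(c) subnet γ: |A| = 8, |A ∩ B| = 2; needs |A ∩ B| / |A| < 1/3 — true.

3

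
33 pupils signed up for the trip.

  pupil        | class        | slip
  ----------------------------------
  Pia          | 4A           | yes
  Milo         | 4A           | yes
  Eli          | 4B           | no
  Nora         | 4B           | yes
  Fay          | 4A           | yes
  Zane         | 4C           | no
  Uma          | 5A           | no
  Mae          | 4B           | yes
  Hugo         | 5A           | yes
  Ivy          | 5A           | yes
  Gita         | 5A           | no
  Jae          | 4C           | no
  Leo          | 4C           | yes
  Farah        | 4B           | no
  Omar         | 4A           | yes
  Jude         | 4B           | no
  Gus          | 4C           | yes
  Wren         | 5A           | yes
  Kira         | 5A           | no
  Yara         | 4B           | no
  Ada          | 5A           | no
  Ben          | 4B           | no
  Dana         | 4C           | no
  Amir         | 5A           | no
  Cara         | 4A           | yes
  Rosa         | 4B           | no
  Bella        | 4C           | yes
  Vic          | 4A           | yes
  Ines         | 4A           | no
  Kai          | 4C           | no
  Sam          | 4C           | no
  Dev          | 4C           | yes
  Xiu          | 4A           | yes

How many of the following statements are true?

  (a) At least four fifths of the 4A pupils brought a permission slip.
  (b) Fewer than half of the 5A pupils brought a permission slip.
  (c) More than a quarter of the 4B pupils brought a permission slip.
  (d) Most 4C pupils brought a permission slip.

2

(a) 4A: |A| = 8, |A ∩ B| = 7; needs |A ∩ B| / |A| ≥ 4/5 — true.
(b) 5A: |A| = 8, |A ∩ B| = 3; needs |A ∩ B| < |A ∖ B| — true.
(c) 4B: |A| = 8, |A ∩ B| = 2; needs |A ∩ B| / |A| > 1/4 — false.
(d) 4C: |A| = 9, |A ∩ B| = 4; needs |A ∩ B| > |A ∖ B| — false.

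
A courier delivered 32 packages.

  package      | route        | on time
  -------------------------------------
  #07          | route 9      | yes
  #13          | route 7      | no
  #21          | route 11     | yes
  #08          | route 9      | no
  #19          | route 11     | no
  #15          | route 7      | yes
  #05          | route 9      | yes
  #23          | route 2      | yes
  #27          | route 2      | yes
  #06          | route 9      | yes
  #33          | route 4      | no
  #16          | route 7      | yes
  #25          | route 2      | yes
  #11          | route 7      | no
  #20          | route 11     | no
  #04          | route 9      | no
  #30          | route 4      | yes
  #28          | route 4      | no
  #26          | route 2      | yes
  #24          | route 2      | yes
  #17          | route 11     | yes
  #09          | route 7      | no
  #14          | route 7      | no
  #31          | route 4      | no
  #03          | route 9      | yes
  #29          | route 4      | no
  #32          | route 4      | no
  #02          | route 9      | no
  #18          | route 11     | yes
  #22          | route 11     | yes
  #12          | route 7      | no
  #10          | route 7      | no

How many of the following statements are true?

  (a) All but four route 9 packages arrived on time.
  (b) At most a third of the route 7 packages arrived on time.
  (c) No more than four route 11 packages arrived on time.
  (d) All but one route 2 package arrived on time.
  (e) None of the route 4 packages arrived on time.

(a) route 9: |A| = 7, |A ∩ B| = 4; needs |A ∖ B| = 4 — false.
(b) route 7: |A| = 8, |A ∩ B| = 2; needs |A ∩ B| / |A| ≤ 1/3 — true.
(c) route 11: |A| = 6, |A ∩ B| = 4; needs |A ∩ B| ≤ 4 — true.
(d) route 2: |A| = 5, |A ∩ B| = 5; needs |A ∖ B| = 1 — false.
(e) route 4: |A| = 6, |A ∩ B| = 1; needs A ∩ B = ∅ (|A ∩ B| = 0) — false.

2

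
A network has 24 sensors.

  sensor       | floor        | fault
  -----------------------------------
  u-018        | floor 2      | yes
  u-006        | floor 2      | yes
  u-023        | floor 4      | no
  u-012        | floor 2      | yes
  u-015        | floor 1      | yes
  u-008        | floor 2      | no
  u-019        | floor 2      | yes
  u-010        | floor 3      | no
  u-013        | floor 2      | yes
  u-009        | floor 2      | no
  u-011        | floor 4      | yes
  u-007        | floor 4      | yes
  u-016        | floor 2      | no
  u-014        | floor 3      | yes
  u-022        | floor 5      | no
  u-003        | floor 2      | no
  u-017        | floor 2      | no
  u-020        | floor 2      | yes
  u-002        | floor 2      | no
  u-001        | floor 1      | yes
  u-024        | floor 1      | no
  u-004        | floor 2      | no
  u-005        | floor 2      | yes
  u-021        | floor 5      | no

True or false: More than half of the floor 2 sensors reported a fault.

Truth condition: |A ∩ B| > |A ∖ B|.
A (the restrictor) = {u-018, u-006, u-012, u-008, u-019, u-013, u-009, u-016, u-003, u-017, u-020, u-002, u-004, u-005}, |A| = 14.
A ∩ B = {u-018, u-006, u-012, u-019, u-013, u-020, u-005}, so |A ∩ B| = 7.
A ∖ B = {u-008, u-009, u-016, u-003, u-017, u-002, u-004}, so |A ∖ B| = 7.
7 = 7, so the statement is false.

False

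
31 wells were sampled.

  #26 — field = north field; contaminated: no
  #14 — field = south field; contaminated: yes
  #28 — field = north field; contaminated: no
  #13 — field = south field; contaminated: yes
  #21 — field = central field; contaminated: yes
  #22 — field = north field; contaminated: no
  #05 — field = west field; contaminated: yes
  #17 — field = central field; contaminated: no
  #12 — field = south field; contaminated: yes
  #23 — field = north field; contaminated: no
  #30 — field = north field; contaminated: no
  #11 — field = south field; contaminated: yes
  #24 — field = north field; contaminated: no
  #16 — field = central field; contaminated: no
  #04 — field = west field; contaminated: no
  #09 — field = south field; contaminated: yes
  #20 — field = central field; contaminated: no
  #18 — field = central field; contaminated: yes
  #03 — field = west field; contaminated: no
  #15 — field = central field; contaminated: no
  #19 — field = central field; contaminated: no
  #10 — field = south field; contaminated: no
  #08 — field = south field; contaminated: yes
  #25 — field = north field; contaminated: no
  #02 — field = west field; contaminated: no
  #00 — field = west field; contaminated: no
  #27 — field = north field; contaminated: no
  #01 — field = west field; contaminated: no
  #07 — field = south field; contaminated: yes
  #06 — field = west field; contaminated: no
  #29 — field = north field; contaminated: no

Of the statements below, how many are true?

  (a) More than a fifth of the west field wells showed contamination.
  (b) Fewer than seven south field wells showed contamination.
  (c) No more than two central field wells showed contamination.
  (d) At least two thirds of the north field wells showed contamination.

1

(a) west field: |A| = 7, |A ∩ B| = 1; needs |A ∩ B| / |A| > 1/5 — false.
(b) south field: |A| = 8, |A ∩ B| = 7; needs |A ∩ B| < 7 — false.
(c) central field: |A| = 7, |A ∩ B| = 2; needs |A ∩ B| ≤ 2 — true.
(d) north field: |A| = 9, |A ∩ B| = 0; needs |A ∩ B| / |A| ≥ 2/3 — false.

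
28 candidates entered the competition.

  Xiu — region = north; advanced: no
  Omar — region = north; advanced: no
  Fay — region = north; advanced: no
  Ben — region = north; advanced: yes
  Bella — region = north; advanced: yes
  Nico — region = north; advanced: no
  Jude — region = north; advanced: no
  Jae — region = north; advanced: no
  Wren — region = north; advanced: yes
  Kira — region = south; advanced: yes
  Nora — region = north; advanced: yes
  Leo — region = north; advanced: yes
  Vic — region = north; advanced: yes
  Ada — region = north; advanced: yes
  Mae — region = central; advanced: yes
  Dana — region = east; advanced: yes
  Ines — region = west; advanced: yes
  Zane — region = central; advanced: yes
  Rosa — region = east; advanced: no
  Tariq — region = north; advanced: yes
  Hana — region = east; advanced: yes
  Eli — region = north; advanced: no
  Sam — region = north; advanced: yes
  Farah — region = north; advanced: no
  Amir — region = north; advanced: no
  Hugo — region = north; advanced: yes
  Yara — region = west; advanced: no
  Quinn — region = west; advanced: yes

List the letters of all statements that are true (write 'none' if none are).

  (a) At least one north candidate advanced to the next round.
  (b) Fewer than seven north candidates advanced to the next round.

(a)

|A| = 19, |A ∩ B| = 10, |A ∖ B| = 9.
(a) A ∩ B ≠ ∅ (|A ∩ B| ≥ 1): holds.
(b) |A ∩ B| < 7: fails.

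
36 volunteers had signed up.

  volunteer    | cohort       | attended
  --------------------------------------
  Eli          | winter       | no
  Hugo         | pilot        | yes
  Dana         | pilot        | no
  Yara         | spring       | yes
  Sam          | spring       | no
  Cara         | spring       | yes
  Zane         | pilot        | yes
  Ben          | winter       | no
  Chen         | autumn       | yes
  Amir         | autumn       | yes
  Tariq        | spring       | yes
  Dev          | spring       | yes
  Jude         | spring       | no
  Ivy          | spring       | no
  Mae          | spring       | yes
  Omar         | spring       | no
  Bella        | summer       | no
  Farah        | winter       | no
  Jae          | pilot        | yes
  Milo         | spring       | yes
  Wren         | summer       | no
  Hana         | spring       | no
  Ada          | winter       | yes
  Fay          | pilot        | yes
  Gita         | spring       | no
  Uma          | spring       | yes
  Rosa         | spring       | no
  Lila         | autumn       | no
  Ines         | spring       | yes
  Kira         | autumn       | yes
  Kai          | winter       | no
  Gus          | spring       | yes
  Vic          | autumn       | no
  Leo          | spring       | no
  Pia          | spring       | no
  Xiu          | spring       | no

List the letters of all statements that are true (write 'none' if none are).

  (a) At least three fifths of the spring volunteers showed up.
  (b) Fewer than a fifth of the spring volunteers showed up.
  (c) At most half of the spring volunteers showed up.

|A| = 19, |A ∩ B| = 9, |A ∖ B| = 10.
(a) |A ∩ B| / |A| ≥ 3/5: fails.
(b) |A ∩ B| / |A| < 1/5: fails.
(c) |A ∩ B| ≤ |A ∖ B|: holds.

(c)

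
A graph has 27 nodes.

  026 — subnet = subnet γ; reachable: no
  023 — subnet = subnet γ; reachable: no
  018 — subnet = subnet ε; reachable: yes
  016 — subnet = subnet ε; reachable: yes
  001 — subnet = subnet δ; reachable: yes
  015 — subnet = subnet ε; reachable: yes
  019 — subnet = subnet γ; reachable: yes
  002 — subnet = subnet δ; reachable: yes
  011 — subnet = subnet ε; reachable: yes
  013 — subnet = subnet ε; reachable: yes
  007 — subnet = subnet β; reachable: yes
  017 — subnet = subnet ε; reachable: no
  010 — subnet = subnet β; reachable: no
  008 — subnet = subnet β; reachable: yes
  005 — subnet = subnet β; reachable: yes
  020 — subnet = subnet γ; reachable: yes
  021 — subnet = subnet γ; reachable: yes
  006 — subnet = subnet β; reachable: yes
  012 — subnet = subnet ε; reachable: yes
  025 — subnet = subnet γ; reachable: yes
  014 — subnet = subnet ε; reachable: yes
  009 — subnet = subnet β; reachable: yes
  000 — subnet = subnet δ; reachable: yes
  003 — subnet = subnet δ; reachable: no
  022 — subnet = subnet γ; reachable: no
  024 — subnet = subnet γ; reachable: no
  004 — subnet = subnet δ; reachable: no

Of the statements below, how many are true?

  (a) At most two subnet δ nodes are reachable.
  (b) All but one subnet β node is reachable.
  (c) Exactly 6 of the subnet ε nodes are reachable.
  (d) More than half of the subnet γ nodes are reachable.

(a) subnet δ: |A| = 5, |A ∩ B| = 3; needs |A ∩ B| ≤ 2 — false.
(b) subnet β: |A| = 6, |A ∩ B| = 5; needs |A ∖ B| = 1 — true.
(c) subnet ε: |A| = 8, |A ∩ B| = 7; needs |A ∩ B| = 6 — false.
(d) subnet γ: |A| = 8, |A ∩ B| = 4; needs |A ∩ B| > |A ∖ B| — false.

1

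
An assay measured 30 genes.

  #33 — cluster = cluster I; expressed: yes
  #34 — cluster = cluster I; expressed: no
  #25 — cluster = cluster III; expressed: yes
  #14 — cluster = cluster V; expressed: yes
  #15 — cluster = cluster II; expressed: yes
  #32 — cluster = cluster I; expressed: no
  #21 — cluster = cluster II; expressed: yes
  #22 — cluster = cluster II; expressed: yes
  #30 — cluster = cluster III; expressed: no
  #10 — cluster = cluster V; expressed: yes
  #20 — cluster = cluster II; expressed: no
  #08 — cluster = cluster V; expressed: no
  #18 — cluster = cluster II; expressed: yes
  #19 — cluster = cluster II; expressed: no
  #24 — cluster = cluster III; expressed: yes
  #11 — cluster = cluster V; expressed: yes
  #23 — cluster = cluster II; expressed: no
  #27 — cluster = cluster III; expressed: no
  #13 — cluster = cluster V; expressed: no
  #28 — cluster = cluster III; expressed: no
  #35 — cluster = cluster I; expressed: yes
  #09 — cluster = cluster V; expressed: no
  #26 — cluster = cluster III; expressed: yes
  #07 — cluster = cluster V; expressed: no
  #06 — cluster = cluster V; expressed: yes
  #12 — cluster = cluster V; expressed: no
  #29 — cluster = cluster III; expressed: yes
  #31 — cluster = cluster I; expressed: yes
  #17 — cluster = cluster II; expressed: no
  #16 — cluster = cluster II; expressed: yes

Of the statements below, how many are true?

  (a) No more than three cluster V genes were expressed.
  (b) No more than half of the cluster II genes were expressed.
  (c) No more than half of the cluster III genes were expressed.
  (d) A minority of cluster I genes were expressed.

(a) cluster V: |A| = 9, |A ∩ B| = 4; needs |A ∩ B| ≤ 3 — false.
(b) cluster II: |A| = 9, |A ∩ B| = 5; needs |A ∩ B| ≤ |A ∖ B| — false.
(c) cluster III: |A| = 7, |A ∩ B| = 4; needs |A ∩ B| ≤ |A ∖ B| — false.
(d) cluster I: |A| = 5, |A ∩ B| = 3; needs |A ∩ B| < |A ∖ B| — false.

0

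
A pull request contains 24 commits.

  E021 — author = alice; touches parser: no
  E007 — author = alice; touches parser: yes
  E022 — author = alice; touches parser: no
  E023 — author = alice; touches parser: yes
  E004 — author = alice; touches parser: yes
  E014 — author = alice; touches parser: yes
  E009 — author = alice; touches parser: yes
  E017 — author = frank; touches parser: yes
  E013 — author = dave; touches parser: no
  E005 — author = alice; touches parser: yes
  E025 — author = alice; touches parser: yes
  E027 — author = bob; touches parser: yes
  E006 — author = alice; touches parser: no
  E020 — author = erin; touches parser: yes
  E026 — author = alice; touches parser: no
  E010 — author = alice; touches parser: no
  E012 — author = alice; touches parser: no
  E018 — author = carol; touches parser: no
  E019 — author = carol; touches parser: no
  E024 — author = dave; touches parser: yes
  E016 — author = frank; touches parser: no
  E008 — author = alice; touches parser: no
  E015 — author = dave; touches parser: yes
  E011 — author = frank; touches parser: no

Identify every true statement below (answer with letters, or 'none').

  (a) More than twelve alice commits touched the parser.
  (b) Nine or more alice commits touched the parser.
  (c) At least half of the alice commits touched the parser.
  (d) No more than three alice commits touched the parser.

|A| = 14, |A ∩ B| = 7, |A ∖ B| = 7.
(a) |A ∩ B| > 12: fails.
(b) |A ∩ B| ≥ 9: fails.
(c) |A ∩ B| ≥ |A ∖ B|: holds.
(d) |A ∩ B| ≤ 3: fails.

(c)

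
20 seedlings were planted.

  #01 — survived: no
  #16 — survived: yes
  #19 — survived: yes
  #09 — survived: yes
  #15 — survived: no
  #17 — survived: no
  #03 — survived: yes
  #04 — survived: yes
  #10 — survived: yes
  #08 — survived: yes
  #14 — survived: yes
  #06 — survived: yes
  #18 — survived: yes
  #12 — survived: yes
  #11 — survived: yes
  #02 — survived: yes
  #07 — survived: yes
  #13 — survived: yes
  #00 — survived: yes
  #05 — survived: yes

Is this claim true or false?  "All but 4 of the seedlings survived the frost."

'All but 4 of the seedlings survived the frost' holds iff |A ∖ B| = 4.
|A| = 20, |A ∩ B| = 17, |A ∖ B| = 3.
|A ∖ B| = 3, so the statement is false.

False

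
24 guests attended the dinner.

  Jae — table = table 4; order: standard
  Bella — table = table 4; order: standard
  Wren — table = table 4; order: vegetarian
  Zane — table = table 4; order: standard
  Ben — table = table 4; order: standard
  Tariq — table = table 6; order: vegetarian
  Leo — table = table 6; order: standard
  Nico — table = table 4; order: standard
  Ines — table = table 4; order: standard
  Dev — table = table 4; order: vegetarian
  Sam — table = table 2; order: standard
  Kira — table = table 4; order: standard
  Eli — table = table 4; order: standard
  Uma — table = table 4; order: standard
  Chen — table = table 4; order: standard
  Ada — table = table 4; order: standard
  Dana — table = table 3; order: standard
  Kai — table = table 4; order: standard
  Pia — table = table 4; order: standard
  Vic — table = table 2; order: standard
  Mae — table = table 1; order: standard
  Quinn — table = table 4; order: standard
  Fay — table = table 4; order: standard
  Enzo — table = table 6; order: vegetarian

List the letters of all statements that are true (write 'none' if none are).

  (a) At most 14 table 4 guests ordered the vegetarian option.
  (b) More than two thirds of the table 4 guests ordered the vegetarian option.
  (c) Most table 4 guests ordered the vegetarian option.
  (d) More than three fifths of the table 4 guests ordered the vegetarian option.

(a)

|A| = 17, |A ∩ B| = 2, |A ∖ B| = 15.
(a) |A ∩ B| ≤ 14: holds.
(b) |A ∩ B| / |A| > 2/3: fails.
(c) |A ∩ B| > |A ∖ B|: fails.
(d) |A ∩ B| / |A| > 3/5: fails.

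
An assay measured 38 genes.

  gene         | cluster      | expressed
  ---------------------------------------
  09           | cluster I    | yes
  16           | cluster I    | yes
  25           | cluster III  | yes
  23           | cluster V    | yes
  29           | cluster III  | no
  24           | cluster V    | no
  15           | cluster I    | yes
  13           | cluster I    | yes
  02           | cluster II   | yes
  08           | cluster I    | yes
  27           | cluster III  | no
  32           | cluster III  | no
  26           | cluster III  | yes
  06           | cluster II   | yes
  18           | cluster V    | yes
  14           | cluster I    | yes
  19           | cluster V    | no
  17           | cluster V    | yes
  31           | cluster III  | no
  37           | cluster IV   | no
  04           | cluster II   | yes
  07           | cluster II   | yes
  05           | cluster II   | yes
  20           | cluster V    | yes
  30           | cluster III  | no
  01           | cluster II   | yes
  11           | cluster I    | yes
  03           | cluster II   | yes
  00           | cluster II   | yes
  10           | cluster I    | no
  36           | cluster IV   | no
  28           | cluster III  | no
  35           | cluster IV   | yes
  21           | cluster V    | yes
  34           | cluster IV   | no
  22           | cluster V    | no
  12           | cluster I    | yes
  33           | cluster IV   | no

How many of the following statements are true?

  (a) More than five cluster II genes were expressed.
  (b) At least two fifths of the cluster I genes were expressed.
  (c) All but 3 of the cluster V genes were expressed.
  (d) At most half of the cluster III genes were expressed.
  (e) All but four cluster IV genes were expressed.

(a) cluster II: |A| = 8, |A ∩ B| = 8; needs |A ∩ B| > 5 — true.
(b) cluster I: |A| = 9, |A ∩ B| = 8; needs |A ∩ B| / |A| ≥ 2/5 — true.
(c) cluster V: |A| = 8, |A ∩ B| = 5; needs |A ∖ B| = 3 — true.
(d) cluster III: |A| = 8, |A ∩ B| = 2; needs |A ∩ B| ≤ |A ∖ B| — true.
(e) cluster IV: |A| = 5, |A ∩ B| = 1; needs |A ∖ B| = 4 — true.

5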